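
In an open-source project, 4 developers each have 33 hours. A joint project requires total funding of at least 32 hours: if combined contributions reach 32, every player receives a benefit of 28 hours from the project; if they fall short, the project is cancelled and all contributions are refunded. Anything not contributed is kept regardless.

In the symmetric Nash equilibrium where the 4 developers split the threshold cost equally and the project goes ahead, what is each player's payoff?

53 hours

Equal share of the threshold: 32/4 = 8.
At this profile no one gains by cutting their contribution: any cut drops the total below 32, the project is cancelled, contributions are refunded, and the deviator ends with 33, which is less than 33 − 8 + 28 = 53. Contributing more than 8 just wastes the excess. So contributing exactly 8 is a best response.
Each player's payoff: 33 − 8 + 28 = 53.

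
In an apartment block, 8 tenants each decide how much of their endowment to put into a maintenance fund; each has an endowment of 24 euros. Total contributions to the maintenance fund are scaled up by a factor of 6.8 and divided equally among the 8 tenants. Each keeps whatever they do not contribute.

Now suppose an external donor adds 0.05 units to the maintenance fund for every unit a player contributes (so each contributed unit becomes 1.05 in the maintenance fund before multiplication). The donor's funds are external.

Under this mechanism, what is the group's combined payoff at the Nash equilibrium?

192.00 euros

Even with the mechanism, each unit contributed returns only 6.8 × 1.05 / 8 = 0.8925 per unit of net cost, so contributing nothing is still dominant.
At the Nash equilibrium no one contributes; group total payoff = 8 × 24 = 192.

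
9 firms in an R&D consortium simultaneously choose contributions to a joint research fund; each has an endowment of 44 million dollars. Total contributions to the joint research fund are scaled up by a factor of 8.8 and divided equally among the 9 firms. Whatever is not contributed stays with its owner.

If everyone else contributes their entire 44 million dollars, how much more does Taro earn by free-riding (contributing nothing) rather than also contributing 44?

0.98 million dollars

Switching from a contribution of 44 to 0 lets Taro keep an extra 44 million dollars, but lowers the joint research fund by 44, which costs Taro their own share of that drop: 8.8/9 × 44 = 43.02.
Net gain = 44 − 43.02 = 0.98. The private return per contributed unit (0.9778) is below 1, so free-riding is indeed the best response regardless of what the others do.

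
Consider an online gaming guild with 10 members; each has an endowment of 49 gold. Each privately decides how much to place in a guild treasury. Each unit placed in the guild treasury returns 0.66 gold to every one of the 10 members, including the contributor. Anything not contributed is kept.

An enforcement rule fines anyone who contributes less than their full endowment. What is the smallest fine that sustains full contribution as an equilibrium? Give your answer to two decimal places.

16.66 gold

Given the others contribute fully, the best deviation is to contribute 0 (any partial contribution still incurs the fine and gives up units whose private return 0.66 is below 1).
Deviating from 49 to 0 saves 49 gold but forfeits the deviator's share of the drop in the guild treasury: 0.66 × 49 = 32.34.
So the deviation gain is 49 − 32.34 = 16.66, and the fine must be at least 16.66 gold to wipe it out.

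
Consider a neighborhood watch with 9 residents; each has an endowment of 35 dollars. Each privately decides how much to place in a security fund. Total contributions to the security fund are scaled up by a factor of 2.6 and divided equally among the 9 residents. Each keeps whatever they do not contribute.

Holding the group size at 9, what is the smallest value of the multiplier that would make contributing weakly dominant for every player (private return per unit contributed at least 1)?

9

A contributed unit returns (multiplier)/9 to its contributor.
This reaches 1 exactly when the multiplier is 9.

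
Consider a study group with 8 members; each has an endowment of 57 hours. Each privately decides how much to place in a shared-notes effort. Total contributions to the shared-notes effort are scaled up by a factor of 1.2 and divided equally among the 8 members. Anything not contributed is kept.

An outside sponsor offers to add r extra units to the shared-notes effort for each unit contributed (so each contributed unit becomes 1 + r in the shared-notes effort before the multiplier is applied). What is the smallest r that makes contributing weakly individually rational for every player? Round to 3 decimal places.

5.667

With matching at rate r, one contributed unit becomes (1 + r) in the shared-notes effort and returns 1.2 × (1 + r) / 8 to the contributor.
Setting this equal to 1: 1 + r = 8/1.2 = 6.6667.
So the minimum matching rate is r = 6.6667 − 1 = 5.667.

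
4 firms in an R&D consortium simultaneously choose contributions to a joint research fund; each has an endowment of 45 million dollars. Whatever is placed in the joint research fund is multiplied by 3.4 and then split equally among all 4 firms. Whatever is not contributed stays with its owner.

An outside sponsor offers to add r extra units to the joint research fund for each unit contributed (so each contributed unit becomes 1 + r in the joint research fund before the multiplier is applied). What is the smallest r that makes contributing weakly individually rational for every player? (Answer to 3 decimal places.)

0.176

With matching at rate r, one contributed unit becomes (1 + r) in the joint research fund and returns 3.4 × (1 + r) / 4 to the contributor.
Setting this equal to 1: 1 + r = 4/3.4 = 1.1765.
So the minimum matching rate is r = 1.1765 − 1 = 0.176.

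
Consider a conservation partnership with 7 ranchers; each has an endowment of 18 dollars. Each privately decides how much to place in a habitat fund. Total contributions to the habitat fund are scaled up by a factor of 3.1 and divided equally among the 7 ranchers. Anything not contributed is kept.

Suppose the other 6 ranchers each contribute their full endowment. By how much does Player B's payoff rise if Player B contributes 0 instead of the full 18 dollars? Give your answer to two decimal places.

Switching from a contribution of 18 to 0 lets Player B keep an extra 18 dollars, but lowers the habitat fund by 18, which costs Player B their own share of that drop: 3.1/7 × 18 = 7.97.
Net gain = 18 − 7.97 = 10.03. The private return per contributed unit (0.4429) is below 1, so free-riding is indeed the best response regardless of what the others do.

10.03 dollars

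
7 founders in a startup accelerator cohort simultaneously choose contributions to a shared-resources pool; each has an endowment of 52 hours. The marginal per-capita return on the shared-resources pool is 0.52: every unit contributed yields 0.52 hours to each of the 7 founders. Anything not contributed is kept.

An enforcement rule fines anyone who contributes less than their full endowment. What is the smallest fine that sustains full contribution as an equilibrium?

Given the others contribute fully, the best deviation is to contribute 0 (any partial contribution still incurs the fine and gives up units whose private return 0.52 is below 1).
Deviating from 52 to 0 saves 52 hours but forfeits the deviator's share of the drop in the shared-resources pool: 0.52 × 52 = 27.04.
So the deviation gain is 52 − 27.04 = 24.96, and the fine must be at least 24.96 hours to wipe it out.

24.96 hours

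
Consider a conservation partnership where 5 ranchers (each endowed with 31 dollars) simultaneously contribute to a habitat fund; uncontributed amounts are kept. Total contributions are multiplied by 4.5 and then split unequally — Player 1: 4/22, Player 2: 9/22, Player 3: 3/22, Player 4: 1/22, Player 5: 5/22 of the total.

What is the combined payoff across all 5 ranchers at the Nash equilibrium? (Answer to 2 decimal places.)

Each unit j contributes comes back to j as 4.5 × (j's share), so j prefers to contribute only if that share exceeds 1/4.5 = 0.2222; otherwise keeping the unit dominates.
Player 2 and Player 5 clear that bar, contributing 31 each; the remaining 3 contribute 0. Total contributed: 62.
The habitat fund pays out 4.5 × 62 = 279.00 in total (split across the unequal shares, but the aggregate is all that matters for the group sum).
The 3 free-riders keep 31 each, adding 93. Group total = 93 + 279.00 = 372.00.

372.00 dollars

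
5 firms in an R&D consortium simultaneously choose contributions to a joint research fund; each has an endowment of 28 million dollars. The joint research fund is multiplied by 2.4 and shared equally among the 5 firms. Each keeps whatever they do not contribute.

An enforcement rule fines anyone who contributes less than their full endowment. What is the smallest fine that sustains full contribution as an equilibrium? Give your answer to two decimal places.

Given the others contribute fully, the best deviation is to contribute 0 (any partial contribution still incurs the fine and gives up units whose private return 0.4800 is below 1).
Deviating from 28 to 0 saves 28 million dollars but forfeits the deviator's share of the drop in the joint research fund: 2.4/5 × 28 = 13.44.
So the deviation gain is 28 − 13.44 = 14.56, and the fine must be at least 14.56 million dollars to wipe it out.

14.56 million dollars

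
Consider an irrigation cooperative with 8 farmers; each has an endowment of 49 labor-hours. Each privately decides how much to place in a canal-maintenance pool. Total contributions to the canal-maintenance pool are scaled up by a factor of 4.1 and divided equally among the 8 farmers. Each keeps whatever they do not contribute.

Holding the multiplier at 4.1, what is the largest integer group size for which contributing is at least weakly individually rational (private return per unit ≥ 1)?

4

Private return per unit is 4.1/(group size), which is ≥ 1 whenever the group size is ≤ 4.1.
The largest such integer is 4.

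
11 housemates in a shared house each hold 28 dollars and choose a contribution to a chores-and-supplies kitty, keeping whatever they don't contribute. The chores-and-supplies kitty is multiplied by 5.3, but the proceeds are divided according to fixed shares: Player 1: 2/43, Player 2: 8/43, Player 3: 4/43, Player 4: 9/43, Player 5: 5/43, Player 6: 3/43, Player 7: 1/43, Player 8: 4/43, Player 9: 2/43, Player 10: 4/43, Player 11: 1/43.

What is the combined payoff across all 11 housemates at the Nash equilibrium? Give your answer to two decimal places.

428.40 dollars

For player j, contributing a unit is worthwhile iff 5.3 × (j's share) ≥ 1, i.e. iff j's share is at least 0.1887.
Only Player 4 (9/43) clears that bar, contributing 28; the remaining 10 contribute 0. Total contributed: 28.
The chores-and-supplies kitty pays out 5.3 × 28 = 148.40 in total (split across the unequal shares, but the aggregate is all that matters for the group sum).
The 10 free-riders keep 28 each, adding 280. Group total = 280 + 148.40 = 428.40.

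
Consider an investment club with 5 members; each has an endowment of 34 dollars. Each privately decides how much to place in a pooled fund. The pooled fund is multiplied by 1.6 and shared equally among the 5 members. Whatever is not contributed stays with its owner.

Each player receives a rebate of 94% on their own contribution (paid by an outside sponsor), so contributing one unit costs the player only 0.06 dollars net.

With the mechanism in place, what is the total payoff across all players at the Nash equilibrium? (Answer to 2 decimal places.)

431.80 dollars

With the mechanism, a contributed unit returns (1.6/5) / 0.06 = 5.3333 per unit of net cost to the contributor — now above 1 — so contributing fully is weakly dominant for every player.
So the Nash equilibrium is full contribution by all 5; the group earns 5 × (34 × 0.94 + 1.6 × 34) = 431.80.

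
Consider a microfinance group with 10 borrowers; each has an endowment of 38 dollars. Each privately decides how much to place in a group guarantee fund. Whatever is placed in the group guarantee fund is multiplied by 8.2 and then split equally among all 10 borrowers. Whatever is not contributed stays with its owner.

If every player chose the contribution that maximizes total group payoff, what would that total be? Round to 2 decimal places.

Each contributed unit returns 8.200 to the group as a whole (0.8200 to each of 10 players), which exceeds 1, so the social optimum is full contribution: group total = 8.200 × 380 = 3116.00.

3116.00 dollars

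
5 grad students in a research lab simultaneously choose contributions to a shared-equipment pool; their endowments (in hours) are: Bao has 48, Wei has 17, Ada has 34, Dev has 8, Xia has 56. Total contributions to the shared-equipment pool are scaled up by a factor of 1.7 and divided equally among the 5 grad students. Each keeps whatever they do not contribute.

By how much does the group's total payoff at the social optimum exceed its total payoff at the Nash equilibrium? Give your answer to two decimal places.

The private return per contributed unit is 1.7/5 = 0.3400 < 1 for every player regardless of endowment, so the Nash equilibrium is zero contribution and the group total is Σ E_j = 48 + 17 + 34 + 8 + 56 = 163.
Each contributed unit returns 1.700 to the group, so the social optimum is full contribution by everyone: group total = 1.700 × 163 = 277.10.
Efficiency loss = (1.700 − 1) × 163 = 114.10.

114.10 hours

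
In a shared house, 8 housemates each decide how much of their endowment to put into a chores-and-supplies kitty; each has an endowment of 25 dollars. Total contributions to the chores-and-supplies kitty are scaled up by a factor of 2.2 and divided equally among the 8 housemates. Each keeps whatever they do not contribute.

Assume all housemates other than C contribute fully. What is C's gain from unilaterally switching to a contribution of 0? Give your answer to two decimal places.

18.13 dollars

Switching from a contribution of 25 to 0 lets C keep an extra 25 dollars, but lowers the chores-and-supplies kitty by 25, which costs C their own share of that drop: 2.2/8 × 25 = 6.87.
Net gain = 25 − 6.87 = 18.13. The private return per contributed unit (0.2750) is below 1, so free-riding is indeed the best response regardless of what the others do.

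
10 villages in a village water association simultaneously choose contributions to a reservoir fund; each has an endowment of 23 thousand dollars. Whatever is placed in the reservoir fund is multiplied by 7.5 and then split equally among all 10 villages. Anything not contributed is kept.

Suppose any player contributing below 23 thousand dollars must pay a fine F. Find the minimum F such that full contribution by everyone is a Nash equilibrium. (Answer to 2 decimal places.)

Given the others contribute fully, the best deviation is to contribute 0 (any partial contribution still incurs the fine and gives up units whose private return 0.7500 is below 1).
Deviating from 23 to 0 saves 23 thousand dollars but forfeits the deviator's share of the drop in the reservoir fund: 7.5/10 × 23 = 17.25.
So the deviation gain is 23 − 17.25 = 5.75, and the fine must be at least 5.75 thousand dollars to wipe it out.

5.75 thousand dollars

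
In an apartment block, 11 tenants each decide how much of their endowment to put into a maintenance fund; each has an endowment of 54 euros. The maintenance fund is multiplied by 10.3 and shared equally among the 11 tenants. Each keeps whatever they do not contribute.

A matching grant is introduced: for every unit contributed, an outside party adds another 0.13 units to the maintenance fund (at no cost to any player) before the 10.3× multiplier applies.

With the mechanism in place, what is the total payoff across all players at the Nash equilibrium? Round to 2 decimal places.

6913.57 euros

Under the mechanism each unit contributed yields 10.3 × 1.13 / 11 = 1.0581 back to its contributor per unit of net cost, which exceeds 1, making full contribution the dominant choice for everyone.
So the Nash equilibrium is full contribution by all 11; the group earns 10.3 × 1.13 × 594 = 6913.57.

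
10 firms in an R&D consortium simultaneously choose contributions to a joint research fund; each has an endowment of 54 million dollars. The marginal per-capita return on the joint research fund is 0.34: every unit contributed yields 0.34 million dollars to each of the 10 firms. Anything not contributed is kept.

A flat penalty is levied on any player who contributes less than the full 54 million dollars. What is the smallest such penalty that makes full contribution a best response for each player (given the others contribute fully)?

Given the others contribute fully, the best deviation is to contribute 0 (any partial contribution still incurs the fine and gives up units whose private return 0.34 is below 1).
Deviating from 54 to 0 saves 54 million dollars but forfeits the deviator's share of the drop in the joint research fund: 0.34 × 54 = 18.36.
So the deviation gain is 54 − 18.36 = 35.64, and the fine must be at least 35.64 million dollars to wipe it out.

35.64 million dollars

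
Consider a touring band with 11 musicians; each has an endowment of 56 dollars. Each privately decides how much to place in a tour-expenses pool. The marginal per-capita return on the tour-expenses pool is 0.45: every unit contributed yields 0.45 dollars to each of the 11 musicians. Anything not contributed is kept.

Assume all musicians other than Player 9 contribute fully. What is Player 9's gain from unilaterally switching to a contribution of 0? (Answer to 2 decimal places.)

Switching from a contribution of 56 to 0 lets Player 9 keep an extra 56 dollars, but lowers the tour-expenses pool by 56, which costs Player 9 their own share of that drop: 0.45 × 56 = 25.20.
Net gain = 56 − 25.20 = 30.80. The private return per contributed unit (0.45) is below 1, so free-riding is indeed the best response regardless of what the others do.

30.80 dollars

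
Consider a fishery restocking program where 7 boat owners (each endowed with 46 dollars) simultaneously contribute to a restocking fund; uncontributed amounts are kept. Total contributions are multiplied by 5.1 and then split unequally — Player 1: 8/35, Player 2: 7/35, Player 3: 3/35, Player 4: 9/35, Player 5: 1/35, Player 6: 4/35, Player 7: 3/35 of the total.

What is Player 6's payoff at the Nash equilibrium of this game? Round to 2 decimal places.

For player j, contributing a unit is worthwhile iff 5.1 × (j's share) ≥ 1, i.e. iff j's share is at least 0.1961.
Player 1, Player 2 and Player 4 clear that bar, contributing 46 each; the remaining 4 contribute 0. Total contributed: 138.
Player 6 keeps 46 and receives 5.1 × 138 × 4/35 = 80.43 from the restocking fund, for a payoff of 126.43.

126.43 dollars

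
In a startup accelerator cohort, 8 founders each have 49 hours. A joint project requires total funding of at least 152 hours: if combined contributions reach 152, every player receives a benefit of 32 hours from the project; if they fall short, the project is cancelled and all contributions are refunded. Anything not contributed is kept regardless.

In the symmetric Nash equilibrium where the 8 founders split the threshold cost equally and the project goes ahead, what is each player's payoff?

62 hours

Equal share of the threshold: 152/8 = 19.
At this profile no one gains by cutting their contribution: any cut drops the total below 152, the project is cancelled, contributions are refunded, and the deviator ends with 49, which is less than 49 − 19 + 32 = 62. Contributing more than 19 just wastes the excess. So contributing exactly 19 is a best response.
Each player's payoff: 49 − 19 + 32 = 62.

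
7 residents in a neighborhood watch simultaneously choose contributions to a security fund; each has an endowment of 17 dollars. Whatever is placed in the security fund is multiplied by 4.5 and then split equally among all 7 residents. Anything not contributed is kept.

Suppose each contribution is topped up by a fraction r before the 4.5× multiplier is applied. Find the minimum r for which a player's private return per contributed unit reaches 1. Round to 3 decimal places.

0.556

With matching at rate r, one contributed unit becomes (1 + r) in the security fund and returns 4.5 × (1 + r) / 7 to the contributor.
Setting this equal to 1: 1 + r = 7/4.5 = 1.5556.
So the minimum matching rate is r = 1.5556 − 1 = 0.556.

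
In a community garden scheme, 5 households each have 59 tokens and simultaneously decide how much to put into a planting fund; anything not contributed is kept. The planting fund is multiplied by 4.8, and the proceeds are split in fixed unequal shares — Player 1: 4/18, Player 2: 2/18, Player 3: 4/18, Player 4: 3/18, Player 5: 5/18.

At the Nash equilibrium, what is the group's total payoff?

For player j, contributing a unit is worthwhile iff 4.8 × (j's share) ≥ 1, i.e. iff j's share is at least 0.2083.
Player 1, Player 3 and Player 5 are above the threshold, contributing 59 each; the remaining 2 contribute 0. Total contributed: 177.
The planting fund pays out 4.8 × 177 = 849.60 in total (split across the unequal shares, but the aggregate is all that matters for the group sum).
The 2 free-riders keep 59 each, adding 118. Group total = 118 + 849.60 = 967.60.

967.60 tokens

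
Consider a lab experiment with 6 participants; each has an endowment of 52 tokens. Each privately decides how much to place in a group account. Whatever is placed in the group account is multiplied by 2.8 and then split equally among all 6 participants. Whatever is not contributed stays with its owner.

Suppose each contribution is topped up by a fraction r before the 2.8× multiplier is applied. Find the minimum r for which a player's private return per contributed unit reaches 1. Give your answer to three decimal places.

With matching at rate r, one contributed unit becomes (1 + r) in the group account and returns 2.8 × (1 + r) / 6 to the contributor.
Setting this equal to 1: 1 + r = 6/2.8 = 2.1429.
So the minimum matching rate is r = 2.1429 − 1 = 1.143.

1.143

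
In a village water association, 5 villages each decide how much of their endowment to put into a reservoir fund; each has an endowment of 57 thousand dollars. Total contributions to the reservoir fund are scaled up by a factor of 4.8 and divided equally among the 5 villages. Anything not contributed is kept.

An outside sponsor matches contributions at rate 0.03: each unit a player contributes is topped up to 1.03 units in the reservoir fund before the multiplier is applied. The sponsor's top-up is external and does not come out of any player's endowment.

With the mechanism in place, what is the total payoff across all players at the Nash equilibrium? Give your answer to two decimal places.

The effective private return is 4.8 × 1.03 / 5 = 0.9888, which is still under 1, so the mechanism doesn't change anyone's dominant strategy: zero contribution.
At the Nash equilibrium no one contributes; group total payoff = 5 × 57 = 285.

285.00 thousand dollars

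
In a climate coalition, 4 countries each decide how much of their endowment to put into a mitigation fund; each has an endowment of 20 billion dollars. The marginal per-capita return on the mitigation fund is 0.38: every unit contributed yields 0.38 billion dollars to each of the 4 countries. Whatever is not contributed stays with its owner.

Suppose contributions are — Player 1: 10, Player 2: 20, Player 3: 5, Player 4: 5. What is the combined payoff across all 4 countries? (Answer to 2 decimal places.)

100.80 billion dollars

Total contributed: 10 + 20 + 5 + 5 = 40; total kept: 4 × 20 − 40 = 40.
The mitigation fund pays out 0.38 × 4 × 40 = 60.80 in aggregate.
Group total = 40 + 60.80 = 100.80.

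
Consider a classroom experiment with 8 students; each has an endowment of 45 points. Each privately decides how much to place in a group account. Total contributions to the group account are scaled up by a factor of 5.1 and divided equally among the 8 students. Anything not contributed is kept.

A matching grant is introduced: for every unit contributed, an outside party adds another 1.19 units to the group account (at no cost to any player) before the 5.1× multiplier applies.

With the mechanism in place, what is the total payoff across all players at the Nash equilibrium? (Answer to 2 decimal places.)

4020.84 points

With the mechanism, a contributed unit returns 5.1 × 2.19 / 8 = 1.3961 per unit of net cost to the contributor — now above 1 — so contributing fully is weakly dominant for every player.
At the Nash equilibrium everyone contributes 45. Group total payoff = 5.1 × 2.19 × 360 = 4020.84.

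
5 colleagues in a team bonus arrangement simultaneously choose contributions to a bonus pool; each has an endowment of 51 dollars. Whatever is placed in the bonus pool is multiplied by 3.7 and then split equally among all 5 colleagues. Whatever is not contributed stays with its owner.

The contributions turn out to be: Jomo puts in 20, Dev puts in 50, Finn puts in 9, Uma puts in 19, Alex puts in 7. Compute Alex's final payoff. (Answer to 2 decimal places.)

Total contributed: 20 + 50 + 9 + 19 + 7 = 105.
Each receives 3.7 × 105 / 5 = 77.70 from the bonus pool.
Alex keeps 51 − 7 = 44, so Alex's payoff is 44 + 77.70 = 121.70.

121.70 dollars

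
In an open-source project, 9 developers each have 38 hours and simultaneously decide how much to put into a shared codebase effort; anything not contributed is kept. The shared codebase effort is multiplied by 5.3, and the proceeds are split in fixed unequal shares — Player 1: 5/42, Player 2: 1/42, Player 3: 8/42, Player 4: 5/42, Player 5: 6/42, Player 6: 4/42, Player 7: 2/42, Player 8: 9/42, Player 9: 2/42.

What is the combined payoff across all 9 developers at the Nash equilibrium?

A player with share s gets back 5.3·s per unit contributed, so full contribution is dominant for anyone with s > 1/5.3 = 0.1887 and zero contribution is dominant for anyone below.
The shares above 0.1887 belong to Player 3 and Player 8, contributing 38 each; the remaining 7 contribute 0. Total contributed: 76.
The shared codebase effort pays out 5.3 × 76 = 402.80 in total (split across the unequal shares, but the aggregate is all that matters for the group sum).
The 7 free-riders keep 38 each, adding 266. Group total = 266 + 402.80 = 668.80.

668.80 hours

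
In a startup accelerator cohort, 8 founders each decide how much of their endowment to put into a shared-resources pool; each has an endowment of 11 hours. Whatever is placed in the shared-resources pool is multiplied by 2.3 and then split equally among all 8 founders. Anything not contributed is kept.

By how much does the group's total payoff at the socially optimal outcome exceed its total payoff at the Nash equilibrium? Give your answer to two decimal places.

Each contributed unit returns 2.3/8 = 0.2875 to its contributor — below 1 — so contributing 0 is dominant for every player. At the Nash equilibrium everyone keeps their 11, and the group total is 8 × 11 = 88.
Each contributed unit returns 2.300 to the group as a whole (0.2875 to each of 8 players), which exceeds 1, so the social optimum is full contribution: group total = 2.300 × 88 = 202.40.
Efficiency loss = 202.40 − 88 = 114.40.

114.40 hours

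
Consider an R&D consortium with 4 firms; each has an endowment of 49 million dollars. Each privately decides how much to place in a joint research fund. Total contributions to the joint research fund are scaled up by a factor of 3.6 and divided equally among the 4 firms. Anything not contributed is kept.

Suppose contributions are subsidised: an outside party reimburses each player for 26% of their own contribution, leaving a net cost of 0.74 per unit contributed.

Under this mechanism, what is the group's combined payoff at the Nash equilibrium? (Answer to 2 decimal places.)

756.56 million dollars

The effective private return per unit is now (3.6/4) / 0.74 = 1.2162 > 1, so every player's dominant strategy flips to full contribution.
At the Nash equilibrium everyone contributes 49. Group total payoff = 4 × (49 × 0.26 + 3.6 × 49) = 756.56.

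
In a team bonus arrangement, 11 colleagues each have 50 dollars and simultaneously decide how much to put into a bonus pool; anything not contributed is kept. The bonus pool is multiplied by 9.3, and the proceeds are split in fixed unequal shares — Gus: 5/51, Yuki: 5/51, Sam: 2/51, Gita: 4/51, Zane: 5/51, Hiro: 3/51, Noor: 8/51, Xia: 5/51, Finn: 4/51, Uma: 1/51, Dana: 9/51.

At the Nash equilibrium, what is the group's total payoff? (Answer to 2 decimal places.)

1380.00 dollars

For player j, contributing a unit is worthwhile iff 9.3 × (j's share) ≥ 1, i.e. iff j's share is at least 0.1075.
Noor and Dana are above the threshold, contributing 50 each; the remaining 9 contribute 0. Total contributed: 100.
The bonus pool pays out 9.3 × 100 = 930.00 in total (split across the unequal shares, but the aggregate is all that matters for the group sum).
The 9 free-riders keep 50 each, adding 450. Group total = 450 + 930.00 = 1380.00.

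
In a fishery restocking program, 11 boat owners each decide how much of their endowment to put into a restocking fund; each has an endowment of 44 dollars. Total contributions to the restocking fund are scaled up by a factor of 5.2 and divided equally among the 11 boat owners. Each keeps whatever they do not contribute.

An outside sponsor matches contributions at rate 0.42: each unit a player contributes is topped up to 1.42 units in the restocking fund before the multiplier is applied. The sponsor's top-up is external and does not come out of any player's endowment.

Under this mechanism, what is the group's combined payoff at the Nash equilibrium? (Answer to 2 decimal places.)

484.00 dollars

The effective private return is 5.2 × 1.42 / 11 = 0.6713, which is still under 1, so the mechanism doesn't change anyone's dominant strategy: zero contribution.
Everyone keeps their endowment and the group total is 11 × 44 = 484.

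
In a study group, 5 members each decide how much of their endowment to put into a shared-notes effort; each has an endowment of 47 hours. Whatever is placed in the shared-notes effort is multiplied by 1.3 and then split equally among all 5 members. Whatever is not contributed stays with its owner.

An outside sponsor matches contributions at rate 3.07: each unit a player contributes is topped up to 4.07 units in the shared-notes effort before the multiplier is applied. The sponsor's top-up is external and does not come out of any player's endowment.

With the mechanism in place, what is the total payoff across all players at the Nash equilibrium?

The effective private return per unit is now 1.3 × 4.07 / 5 = 1.0582 > 1, so every player's dominant strategy flips to full contribution.
At the Nash equilibrium everyone contributes 47. Group total payoff = 1.3 × 4.07 × 235 = 1243.39.

1243.39 hours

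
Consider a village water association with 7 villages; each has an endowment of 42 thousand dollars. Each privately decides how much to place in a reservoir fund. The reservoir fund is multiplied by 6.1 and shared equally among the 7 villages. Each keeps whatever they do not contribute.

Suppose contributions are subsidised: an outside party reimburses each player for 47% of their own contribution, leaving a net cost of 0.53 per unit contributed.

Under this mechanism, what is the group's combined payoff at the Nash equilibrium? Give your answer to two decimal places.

The effective private return per unit is now (6.1/7) / 0.53 = 1.6442 > 1, so every player's dominant strategy flips to full contribution.
So the Nash equilibrium is full contribution by all 7; the group earns 7 × (42 × 0.47 + 6.1 × 42) = 1931.58.

1931.58 thousand dollars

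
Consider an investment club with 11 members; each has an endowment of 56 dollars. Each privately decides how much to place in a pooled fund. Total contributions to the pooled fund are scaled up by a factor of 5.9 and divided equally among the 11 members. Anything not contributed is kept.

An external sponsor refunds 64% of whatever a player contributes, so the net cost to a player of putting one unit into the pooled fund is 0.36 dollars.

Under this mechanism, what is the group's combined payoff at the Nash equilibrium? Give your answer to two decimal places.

4028.64 dollars

The effective private return per unit is now (5.9/11) / 0.36 = 1.4899 > 1, so every player's dominant strategy flips to full contribution.
At the Nash equilibrium everyone contributes 56. Group total payoff = 11 × (56 × 0.64 + 5.9 × 56) = 4028.64.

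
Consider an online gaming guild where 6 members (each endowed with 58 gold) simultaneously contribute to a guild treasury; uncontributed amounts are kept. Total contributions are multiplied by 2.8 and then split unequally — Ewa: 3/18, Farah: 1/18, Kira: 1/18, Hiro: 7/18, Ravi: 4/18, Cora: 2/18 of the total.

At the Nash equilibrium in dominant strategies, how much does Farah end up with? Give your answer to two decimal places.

Each unit j contributes comes back to j as 2.8 × (j's share), so j prefers to contribute only if that share exceeds 1/2.8 = 0.3571; otherwise keeping the unit dominates.
Only Hiro (7/18) clears that bar, contributing 58; the remaining 5 contribute 0. Total contributed: 58.
Farah keeps 58 and receives 2.8 × 58 × 1/18 = 9.02 from the guild treasury, for a payoff of 67.02.

67.02 gold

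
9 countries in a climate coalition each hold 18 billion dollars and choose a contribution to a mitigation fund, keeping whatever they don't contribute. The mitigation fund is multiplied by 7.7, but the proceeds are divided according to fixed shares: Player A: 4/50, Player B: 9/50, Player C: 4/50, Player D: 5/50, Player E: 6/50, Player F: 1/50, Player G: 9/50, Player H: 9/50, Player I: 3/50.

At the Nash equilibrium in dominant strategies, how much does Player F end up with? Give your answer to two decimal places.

26.32 billion dollars

For player j, contributing a unit is worthwhile iff 7.7 × (j's share) ≥ 1, i.e. iff j's share is at least 0.1299.
Player B, Player G and Player H clear that bar, contributing 18 each; the remaining 6 contribute 0. Total contributed: 54.
Player F keeps 18 and receives 7.7 × 54 × 1/50 = 8.32 from the mitigation fund, for a payoff of 26.32.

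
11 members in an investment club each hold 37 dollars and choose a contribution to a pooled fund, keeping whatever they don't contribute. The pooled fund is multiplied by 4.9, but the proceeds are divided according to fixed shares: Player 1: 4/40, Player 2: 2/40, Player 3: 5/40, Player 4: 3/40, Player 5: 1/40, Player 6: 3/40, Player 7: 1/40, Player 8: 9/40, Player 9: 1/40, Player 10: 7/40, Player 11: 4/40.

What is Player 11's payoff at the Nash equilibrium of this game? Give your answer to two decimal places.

55.13 dollars

Each unit j contributes comes back to j as 4.9 × (j's share), so j prefers to contribute only if that share exceeds 1/4.9 = 0.2041; otherwise keeping the unit dominates.
The only share above 0.2041 is Player 8's 9/40, contributing 37; the remaining 10 contribute 0. Total contributed: 37.
Player 11 keeps 37 and receives 4.9 × 37 × 4/40 = 18.13 from the pooled fund, for a payoff of 55.13.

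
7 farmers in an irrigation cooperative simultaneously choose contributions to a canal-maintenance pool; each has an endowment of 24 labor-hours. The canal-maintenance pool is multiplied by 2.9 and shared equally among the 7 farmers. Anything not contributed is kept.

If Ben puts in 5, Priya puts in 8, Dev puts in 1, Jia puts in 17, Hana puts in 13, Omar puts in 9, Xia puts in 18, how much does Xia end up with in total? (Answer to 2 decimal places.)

35.41 labor-hours

Total contributed: 5 + 8 + 1 + 17 + 13 + 9 + 18 = 71.
Each receives 2.9 × 71 / 7 = 29.41 from the canal-maintenance pool.
Xia keeps 24 − 18 = 6, so Xia's payoff is 6 + 29.41 = 35.41.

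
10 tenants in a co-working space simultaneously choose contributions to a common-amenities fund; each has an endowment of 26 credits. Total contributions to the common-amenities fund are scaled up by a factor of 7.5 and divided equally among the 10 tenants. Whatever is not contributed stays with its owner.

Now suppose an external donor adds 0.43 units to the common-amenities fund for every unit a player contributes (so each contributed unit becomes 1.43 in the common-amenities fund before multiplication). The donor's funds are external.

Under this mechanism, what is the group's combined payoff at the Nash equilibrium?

With the mechanism, a contributed unit returns 7.5 × 1.43 / 10 = 1.0725 per unit of net cost to the contributor — now above 1 — so contributing fully is weakly dominant for every player.
At the Nash equilibrium everyone contributes 26. Group total payoff = 7.5 × 1.43 × 260 = 2788.50.

2788.50 credits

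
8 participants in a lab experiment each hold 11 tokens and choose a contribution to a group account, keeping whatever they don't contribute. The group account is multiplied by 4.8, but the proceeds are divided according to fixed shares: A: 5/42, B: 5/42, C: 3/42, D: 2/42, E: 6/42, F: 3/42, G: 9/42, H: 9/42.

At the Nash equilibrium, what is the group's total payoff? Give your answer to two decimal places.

171.60 tokens

Each unit j contributes comes back to j as 4.8 × (j's share), so j prefers to contribute only if that share exceeds 1/4.8 = 0.2083; otherwise keeping the unit dominates.
The shares above 0.2083 belong to G and H, contributing 11 each; the remaining 6 contribute 0. Total contributed: 22.
The group account pays out 4.8 × 22 = 105.60 in total (split across the unequal shares, but the aggregate is all that matters for the group sum).
The 6 free-riders keep 11 each, adding 66. Group total = 66 + 105.60 = 171.60.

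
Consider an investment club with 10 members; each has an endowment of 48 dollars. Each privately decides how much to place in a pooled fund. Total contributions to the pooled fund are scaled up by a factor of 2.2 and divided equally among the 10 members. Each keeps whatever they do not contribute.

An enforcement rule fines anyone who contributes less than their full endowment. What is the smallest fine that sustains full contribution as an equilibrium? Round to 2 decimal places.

Given the others contribute fully, the best deviation is to contribute 0 (any partial contribution still incurs the fine and gives up units whose private return 0.2200 is below 1).
Deviating from 48 to 0 saves 48 dollars but forfeits the deviator's share of the drop in the pooled fund: 2.2/10 × 48 = 10.56.
So the deviation gain is 48 − 10.56 = 37.44, and the fine must be at least 37.44 dollars to wipe it out.

37.44 dollars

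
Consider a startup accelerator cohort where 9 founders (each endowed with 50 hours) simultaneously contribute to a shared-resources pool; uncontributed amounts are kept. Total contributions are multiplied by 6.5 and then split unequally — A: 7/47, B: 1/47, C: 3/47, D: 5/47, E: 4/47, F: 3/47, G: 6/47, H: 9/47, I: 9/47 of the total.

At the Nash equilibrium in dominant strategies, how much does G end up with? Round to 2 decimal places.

Player j's private return per contributed unit is 6.5 × (j's share). Contributing is weakly dominant for j when that share is at least 1/6.5 = 0.1538, and contributing 0 is dominant otherwise.
H and I clear that bar, contributing 50 each; the remaining 7 contribute 0. Total contributed: 100.
G keeps 50 and receives 6.5 × 100 × 6/47 = 82.98 from the shared-resources pool, for a payoff of 132.98.

132.98 hours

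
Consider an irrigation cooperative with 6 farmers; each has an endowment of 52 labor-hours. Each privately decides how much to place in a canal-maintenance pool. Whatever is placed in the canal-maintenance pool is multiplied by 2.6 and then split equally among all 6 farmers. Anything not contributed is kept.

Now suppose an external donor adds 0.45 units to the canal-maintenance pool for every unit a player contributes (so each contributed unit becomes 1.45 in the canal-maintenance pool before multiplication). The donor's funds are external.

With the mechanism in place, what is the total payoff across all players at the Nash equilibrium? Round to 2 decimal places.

312.00 labor-hours

The effective private return is 2.6 × 1.45 / 6 = 0.6283, which is still under 1, so the mechanism doesn't change anyone's dominant strategy: zero contribution.
Everyone keeps their endowment and the group total is 6 × 52 = 312.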